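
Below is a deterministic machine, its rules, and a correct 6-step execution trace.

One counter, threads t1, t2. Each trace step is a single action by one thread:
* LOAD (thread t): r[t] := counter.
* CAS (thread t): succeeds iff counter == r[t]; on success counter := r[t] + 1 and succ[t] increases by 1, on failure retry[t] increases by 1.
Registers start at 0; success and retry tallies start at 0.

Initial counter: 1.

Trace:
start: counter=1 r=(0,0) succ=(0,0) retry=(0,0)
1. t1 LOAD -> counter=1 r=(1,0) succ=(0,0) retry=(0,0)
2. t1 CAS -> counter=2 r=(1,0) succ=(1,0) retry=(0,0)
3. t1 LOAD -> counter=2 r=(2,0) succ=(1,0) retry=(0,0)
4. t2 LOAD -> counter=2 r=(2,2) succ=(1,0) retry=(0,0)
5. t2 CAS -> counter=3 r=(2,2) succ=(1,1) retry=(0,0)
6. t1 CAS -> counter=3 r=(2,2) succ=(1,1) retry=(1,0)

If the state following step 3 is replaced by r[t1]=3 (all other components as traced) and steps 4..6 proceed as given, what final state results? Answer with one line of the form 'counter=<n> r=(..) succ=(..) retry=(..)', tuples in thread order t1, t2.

state after step 3 := counter=2 r=(3,0) succ=(1,0) retry=(0,0)
4. t2 LOAD -> counter=2 r=(3,2) succ=(1,0) retry=(0,0)
5. t2 CAS -> counter=3 r=(3,2) succ=(1,1) retry=(0,0)
6. t1 CAS -> counter=4 r=(3,2) succ=(2,1) retry=(0,0)

counter=4 r=(3,2) succ=(2,1) retry=(0,0)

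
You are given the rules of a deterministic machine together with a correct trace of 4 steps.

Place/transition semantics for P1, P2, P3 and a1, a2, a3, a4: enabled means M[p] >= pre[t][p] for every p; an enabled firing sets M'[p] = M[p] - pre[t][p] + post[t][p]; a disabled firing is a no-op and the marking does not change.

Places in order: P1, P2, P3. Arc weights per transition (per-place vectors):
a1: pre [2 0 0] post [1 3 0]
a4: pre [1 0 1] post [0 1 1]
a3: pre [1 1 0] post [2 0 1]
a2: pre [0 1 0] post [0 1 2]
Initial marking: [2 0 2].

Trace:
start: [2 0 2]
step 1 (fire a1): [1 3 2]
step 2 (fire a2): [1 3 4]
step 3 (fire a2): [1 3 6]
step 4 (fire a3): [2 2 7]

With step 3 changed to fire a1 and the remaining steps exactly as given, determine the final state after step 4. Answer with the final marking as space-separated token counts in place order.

2 2 5

(re-executing from step 3 with the substitution; state before step 3: [1 3 4])
step 3 (fire a1): [1 3 4]
step 4 (fire a3): [2 2 5]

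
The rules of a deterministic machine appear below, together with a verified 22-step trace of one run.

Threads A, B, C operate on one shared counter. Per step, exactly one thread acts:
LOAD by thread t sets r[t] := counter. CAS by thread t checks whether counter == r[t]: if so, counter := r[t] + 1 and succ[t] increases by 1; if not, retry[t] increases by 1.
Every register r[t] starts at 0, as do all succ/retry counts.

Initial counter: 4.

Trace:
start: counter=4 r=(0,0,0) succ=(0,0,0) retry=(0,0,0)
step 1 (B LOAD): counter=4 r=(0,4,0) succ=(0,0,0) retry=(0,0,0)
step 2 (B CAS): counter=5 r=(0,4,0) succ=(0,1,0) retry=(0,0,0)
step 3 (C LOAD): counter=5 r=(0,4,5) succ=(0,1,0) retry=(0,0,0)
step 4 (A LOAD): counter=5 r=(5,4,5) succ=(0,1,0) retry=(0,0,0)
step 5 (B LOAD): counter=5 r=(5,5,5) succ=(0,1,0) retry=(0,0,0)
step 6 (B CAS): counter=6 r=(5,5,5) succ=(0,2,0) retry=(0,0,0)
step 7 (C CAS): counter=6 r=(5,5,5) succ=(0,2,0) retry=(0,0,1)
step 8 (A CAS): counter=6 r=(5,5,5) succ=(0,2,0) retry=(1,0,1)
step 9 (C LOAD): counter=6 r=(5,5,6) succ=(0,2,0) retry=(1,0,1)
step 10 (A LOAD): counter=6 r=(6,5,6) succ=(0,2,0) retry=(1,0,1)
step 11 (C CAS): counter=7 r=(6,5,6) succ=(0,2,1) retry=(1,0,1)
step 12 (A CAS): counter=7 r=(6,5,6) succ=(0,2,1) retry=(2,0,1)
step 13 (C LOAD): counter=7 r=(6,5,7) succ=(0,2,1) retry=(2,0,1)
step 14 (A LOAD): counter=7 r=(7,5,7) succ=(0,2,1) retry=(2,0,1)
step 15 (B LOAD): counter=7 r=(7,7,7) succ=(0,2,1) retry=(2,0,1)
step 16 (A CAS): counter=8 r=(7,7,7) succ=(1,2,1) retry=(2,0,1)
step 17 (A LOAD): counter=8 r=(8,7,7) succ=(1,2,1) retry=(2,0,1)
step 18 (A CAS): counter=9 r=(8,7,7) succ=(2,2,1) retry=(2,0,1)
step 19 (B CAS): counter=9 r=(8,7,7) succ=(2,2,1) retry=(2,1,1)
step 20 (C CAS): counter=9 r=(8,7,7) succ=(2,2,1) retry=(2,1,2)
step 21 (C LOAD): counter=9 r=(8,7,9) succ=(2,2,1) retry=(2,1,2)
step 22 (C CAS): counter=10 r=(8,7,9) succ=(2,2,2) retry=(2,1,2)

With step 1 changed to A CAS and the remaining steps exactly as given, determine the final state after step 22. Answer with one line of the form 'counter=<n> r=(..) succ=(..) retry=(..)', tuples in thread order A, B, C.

counter=9 r=(7,6,8) succ=(2,1,2) retry=(3,2,2)

(re-executing from step 1 with the substitution; state before step 1: counter=4 r=(0,0,0) succ=(0,0,0) retry=(0,0,0))
step 1 (A CAS): counter=4 r=(0,0,0) succ=(0,0,0) retry=(1,0,0)
step 2 (B CAS): counter=4 r=(0,0,0) succ=(0,0,0) retry=(1,1,0)
step 3 (C LOAD): counter=4 r=(0,0,4) succ=(0,0,0) retry=(1,1,0)
step 4 (A LOAD): counter=4 r=(4,0,4) succ=(0,0,0) retry=(1,1,0)
step 5 (B LOAD): counter=4 r=(4,4,4) succ=(0,0,0) retry=(1,1,0)
step 6 (B CAS): counter=5 r=(4,4,4) succ=(0,1,0) retry=(1,1,0)
step 7 (C CAS): counter=5 r=(4,4,4) succ=(0,1,0) retry=(1,1,1)
step 8 (A CAS): counter=5 r=(4,4,4) succ=(0,1,0) retry=(2,1,1)
step 9 (C LOAD): counter=5 r=(4,4,5) succ=(0,1,0) retry=(2,1,1)
step 10 (A LOAD): counter=5 r=(5,4,5) succ=(0,1,0) retry=(2,1,1)
step 11 (C CAS): counter=6 r=(5,4,5) succ=(0,1,1) retry=(2,1,1)
step 12 (A CAS): counter=6 r=(5,4,5) succ=(0,1,1) retry=(3,1,1)
step 13 (C LOAD): counter=6 r=(5,4,6) succ=(0,1,1) retry=(3,1,1)
step 14 (A LOAD): counter=6 r=(6,4,6) succ=(0,1,1) retry=(3,1,1)
step 15 (B LOAD): counter=6 r=(6,6,6) succ=(0,1,1) retry=(3,1,1)
step 16 (A CAS): counter=7 r=(6,6,6) succ=(1,1,1) retry=(3,1,1)
step 17 (A LOAD): counter=7 r=(7,6,6) succ=(1,1,1) retry=(3,1,1)
step 18 (A CAS): counter=8 r=(7,6,6) succ=(2,1,1) retry=(3,1,1)
step 19 (B CAS): counter=8 r=(7,6,6) succ=(2,1,1) retry=(3,2,1)
step 20 (C CAS): counter=8 r=(7,6,6) succ=(2,1,1) retry=(3,2,2)
step 21 (C LOAD): counter=8 r=(7,6,8) succ=(2,1,1) retry=(3,2,2)
step 22 (C CAS): counter=9 r=(7,6,8) succ=(2,1,2) retry=(3,2,2)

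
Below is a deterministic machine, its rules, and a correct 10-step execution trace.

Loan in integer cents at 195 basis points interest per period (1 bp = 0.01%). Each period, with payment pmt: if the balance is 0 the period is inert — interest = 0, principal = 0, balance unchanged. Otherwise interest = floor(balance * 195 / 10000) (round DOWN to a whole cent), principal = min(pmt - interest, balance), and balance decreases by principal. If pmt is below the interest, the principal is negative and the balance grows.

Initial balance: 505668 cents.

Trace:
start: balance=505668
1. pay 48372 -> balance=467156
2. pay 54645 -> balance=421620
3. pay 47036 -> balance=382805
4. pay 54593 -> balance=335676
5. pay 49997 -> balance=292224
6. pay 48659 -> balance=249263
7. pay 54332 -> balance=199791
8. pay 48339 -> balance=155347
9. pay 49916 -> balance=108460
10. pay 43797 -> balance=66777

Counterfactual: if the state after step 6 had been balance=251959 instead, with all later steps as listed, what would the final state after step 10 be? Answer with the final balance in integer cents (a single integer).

69690

state after step 6 := balance=251959
7. pay 54332 -> balance=202540
8. pay 48339 -> balance=158150
9. pay 49916 -> balance=111317
10. pay 43797 -> balance=69690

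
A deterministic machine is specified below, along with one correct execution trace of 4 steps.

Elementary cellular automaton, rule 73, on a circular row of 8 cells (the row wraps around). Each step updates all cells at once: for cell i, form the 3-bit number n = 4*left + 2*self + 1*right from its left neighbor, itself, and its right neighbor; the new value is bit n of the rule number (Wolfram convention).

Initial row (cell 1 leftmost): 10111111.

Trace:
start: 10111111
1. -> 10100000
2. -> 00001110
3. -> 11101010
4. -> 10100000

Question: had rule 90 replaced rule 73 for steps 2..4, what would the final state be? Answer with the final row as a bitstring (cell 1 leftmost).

00000000

(re-executing steps 2..4 under rule 90; state before step 2: 10100000)
2. -> 00010001
3. -> 10101010
4. -> 00000000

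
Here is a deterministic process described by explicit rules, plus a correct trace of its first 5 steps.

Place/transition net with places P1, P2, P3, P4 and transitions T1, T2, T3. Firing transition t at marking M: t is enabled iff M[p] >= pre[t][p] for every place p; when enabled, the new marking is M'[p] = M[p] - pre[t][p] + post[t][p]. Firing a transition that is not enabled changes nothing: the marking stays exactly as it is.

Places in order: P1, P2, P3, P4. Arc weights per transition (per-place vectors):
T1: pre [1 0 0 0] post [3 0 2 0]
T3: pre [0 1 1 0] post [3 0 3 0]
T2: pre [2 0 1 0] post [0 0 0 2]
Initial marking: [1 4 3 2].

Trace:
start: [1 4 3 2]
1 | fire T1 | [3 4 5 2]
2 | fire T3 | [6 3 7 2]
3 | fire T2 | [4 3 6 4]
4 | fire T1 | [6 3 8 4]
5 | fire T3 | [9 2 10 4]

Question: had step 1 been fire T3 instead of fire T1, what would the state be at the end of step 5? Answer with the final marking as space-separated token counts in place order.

10 1 10 4

(re-executing from step 1 with the substitution; state before step 1: [1 4 3 2])
1 | fire T3 | [4 3 5 2]
2 | fire T3 | [7 2 7 2]
3 | fire T2 | [5 2 6 4]
4 | fire T1 | [7 2 8 4]
5 | fire T3 | [10 1 10 4]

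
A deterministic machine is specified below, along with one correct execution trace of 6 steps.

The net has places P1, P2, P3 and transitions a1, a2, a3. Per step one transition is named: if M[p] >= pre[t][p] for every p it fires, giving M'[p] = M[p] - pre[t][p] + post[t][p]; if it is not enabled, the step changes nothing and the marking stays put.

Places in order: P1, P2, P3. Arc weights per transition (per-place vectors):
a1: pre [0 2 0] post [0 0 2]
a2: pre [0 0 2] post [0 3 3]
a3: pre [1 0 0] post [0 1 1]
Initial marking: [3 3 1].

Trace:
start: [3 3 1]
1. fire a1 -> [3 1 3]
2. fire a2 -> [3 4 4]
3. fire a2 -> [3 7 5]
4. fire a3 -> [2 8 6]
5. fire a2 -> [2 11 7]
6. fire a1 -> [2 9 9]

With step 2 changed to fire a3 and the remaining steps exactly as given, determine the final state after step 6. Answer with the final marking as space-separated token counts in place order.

(re-executing from step 2 with the substitution; state before step 2: [3 1 3])
2. fire a3 -> [2 2 4]
3. fire a2 -> [2 5 5]
4. fire a3 -> [1 6 6]
5. fire a2 -> [1 9 7]
6. fire a1 -> [1 7 9]

1 7 9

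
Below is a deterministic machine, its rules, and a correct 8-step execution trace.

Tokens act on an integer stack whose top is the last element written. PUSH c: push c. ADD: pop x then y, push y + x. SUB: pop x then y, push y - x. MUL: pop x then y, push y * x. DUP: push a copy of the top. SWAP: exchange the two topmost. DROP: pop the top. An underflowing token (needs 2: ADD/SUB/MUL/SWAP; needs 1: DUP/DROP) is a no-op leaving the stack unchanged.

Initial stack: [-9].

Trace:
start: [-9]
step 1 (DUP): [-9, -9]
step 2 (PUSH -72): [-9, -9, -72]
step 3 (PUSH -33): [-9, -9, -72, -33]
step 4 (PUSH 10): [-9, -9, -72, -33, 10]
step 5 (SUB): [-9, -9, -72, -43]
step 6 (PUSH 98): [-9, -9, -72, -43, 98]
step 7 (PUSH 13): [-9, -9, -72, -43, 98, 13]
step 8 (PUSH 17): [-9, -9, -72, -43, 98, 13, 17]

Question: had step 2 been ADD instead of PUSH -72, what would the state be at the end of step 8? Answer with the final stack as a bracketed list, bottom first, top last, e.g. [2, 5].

(re-executing from step 2 with the substitution; state before step 2: [-9, -9])
step 2 (ADD): [-18]
step 3 (PUSH -33): [-18, -33]
step 4 (PUSH 10): [-18, -33, 10]
step 5 (SUB): [-18, -43]
step 6 (PUSH 98): [-18, -43, 98]
step 7 (PUSH 13): [-18, -43, 98, 13]
step 8 (PUSH 17): [-18, -43, 98, 13, 17]

[-18, -43, 98, 13, 17]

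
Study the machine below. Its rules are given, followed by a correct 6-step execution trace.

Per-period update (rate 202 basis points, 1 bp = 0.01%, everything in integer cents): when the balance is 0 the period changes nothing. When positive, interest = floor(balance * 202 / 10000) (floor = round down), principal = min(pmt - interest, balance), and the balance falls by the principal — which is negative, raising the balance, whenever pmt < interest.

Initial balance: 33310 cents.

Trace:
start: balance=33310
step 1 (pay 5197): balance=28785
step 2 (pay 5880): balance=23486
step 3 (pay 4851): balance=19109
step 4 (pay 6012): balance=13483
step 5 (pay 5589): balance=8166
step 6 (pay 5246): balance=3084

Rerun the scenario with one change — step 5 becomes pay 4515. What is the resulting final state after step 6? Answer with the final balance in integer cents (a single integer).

4180

(re-executing from step 5 with the substitution; state before step 5: balance=13483)
step 5 (pay 4515): balance=9240
step 6 (pay 5246): balance=4180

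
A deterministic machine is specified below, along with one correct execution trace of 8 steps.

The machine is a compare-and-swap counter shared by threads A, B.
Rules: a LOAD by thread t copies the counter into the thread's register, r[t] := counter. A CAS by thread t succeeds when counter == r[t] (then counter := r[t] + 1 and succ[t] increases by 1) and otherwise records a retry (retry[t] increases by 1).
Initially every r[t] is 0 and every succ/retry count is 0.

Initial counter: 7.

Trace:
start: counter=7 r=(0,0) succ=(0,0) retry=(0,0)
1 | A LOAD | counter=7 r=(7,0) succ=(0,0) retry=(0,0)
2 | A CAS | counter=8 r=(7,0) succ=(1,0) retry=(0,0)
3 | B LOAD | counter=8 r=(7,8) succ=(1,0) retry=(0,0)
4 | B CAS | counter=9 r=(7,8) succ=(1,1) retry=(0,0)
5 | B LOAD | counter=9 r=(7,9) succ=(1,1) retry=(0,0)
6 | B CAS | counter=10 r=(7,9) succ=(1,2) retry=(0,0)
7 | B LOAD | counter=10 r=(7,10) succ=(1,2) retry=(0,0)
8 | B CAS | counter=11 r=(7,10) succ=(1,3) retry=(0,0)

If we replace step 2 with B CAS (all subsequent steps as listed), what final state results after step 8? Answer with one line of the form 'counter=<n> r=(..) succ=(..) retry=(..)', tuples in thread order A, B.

(re-executing from step 2 with the substitution; state before step 2: counter=7 r=(7,0) succ=(0,0) retry=(0,0))
2 | B CAS | counter=7 r=(7,0) succ=(0,0) retry=(0,1)
3 | B LOAD | counter=7 r=(7,7) succ=(0,0) retry=(0,1)
4 | B CAS | counter=8 r=(7,7) succ=(0,1) retry=(0,1)
5 | B LOAD | counter=8 r=(7,8) succ=(0,1) retry=(0,1)
6 | B CAS | counter=9 r=(7,8) succ=(0,2) retry=(0,1)
7 | B LOAD | counter=9 r=(7,9) succ=(0,2) retry=(0,1)
8 | B CAS | counter=10 r=(7,9) succ=(0,3) retry=(0,1)

counter=10 r=(7,9) succ=(0,3) retry=(0,1)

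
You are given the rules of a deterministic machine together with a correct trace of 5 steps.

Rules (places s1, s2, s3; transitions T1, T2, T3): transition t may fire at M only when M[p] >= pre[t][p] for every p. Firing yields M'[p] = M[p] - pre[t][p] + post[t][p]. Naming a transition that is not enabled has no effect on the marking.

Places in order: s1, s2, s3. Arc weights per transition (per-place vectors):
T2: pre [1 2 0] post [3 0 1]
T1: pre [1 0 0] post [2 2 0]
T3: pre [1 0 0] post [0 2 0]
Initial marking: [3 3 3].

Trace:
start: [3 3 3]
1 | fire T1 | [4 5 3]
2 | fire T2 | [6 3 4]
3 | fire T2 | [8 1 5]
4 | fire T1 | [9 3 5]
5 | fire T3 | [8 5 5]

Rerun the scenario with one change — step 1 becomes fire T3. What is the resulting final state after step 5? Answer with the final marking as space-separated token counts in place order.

(re-executing from step 1 with the substitution; state before step 1: [3 3 3])
1 | fire T3 | [2 5 3]
2 | fire T2 | [4 3 4]
3 | fire T2 | [6 1 5]
4 | fire T1 | [7 3 5]
5 | fire T3 | [6 5 5]

6 5 5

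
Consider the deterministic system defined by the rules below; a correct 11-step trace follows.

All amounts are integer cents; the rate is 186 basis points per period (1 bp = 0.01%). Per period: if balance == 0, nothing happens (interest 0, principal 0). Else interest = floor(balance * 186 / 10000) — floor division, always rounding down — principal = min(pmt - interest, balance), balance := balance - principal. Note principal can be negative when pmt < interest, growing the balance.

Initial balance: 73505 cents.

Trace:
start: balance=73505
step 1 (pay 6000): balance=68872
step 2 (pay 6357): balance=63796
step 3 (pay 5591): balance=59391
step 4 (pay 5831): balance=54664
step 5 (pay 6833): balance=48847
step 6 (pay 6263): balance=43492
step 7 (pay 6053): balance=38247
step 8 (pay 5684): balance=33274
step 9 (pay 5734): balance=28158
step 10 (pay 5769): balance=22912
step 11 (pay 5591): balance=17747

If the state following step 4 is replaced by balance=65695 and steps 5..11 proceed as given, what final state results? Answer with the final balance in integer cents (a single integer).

30297

state after step 4 := balance=65695
step 5 (pay 6833): balance=60083
step 6 (pay 6263): balance=54937
step 7 (pay 6053): balance=49905
step 8 (pay 5684): balance=45149
step 9 (pay 5734): balance=40254
step 10 (pay 5769): balance=35233
step 11 (pay 5591): balance=30297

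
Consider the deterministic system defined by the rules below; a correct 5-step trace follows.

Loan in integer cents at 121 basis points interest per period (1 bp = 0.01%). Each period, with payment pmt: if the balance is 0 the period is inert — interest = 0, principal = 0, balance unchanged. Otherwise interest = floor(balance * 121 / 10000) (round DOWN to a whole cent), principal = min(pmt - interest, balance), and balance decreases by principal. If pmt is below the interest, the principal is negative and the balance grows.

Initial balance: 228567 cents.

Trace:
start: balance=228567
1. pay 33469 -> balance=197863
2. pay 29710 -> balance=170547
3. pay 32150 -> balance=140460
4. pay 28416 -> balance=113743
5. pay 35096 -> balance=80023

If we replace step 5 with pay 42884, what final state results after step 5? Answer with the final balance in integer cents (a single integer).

72235

(re-executing from step 5 with the substitution; state before step 5: balance=113743)
5. pay 42884 -> balance=72235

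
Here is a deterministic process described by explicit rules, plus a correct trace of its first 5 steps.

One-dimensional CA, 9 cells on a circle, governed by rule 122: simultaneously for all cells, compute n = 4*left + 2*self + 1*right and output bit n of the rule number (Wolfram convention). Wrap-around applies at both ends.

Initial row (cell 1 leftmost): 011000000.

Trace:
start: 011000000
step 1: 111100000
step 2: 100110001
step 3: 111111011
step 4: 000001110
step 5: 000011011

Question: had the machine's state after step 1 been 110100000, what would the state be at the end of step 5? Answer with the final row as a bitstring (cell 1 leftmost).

000011100

state after step 1 := 110100000
step 2: 111010001
step 3: 001101011
step 4: 111110111
step 5: 000011100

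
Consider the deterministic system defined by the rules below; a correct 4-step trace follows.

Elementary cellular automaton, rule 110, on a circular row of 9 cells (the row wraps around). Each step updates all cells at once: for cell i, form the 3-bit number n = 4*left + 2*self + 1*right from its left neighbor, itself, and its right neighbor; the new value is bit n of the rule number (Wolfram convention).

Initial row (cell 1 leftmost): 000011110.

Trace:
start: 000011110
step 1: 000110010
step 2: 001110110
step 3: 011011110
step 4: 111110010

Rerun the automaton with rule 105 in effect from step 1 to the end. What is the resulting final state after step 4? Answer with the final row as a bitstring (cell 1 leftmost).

(re-executing steps 1..4 under rule 105; state before step 1: 000011110)
step 1: 111010010
step 2: 101100001
step 3: 111101101
step 4: 000111111

000111111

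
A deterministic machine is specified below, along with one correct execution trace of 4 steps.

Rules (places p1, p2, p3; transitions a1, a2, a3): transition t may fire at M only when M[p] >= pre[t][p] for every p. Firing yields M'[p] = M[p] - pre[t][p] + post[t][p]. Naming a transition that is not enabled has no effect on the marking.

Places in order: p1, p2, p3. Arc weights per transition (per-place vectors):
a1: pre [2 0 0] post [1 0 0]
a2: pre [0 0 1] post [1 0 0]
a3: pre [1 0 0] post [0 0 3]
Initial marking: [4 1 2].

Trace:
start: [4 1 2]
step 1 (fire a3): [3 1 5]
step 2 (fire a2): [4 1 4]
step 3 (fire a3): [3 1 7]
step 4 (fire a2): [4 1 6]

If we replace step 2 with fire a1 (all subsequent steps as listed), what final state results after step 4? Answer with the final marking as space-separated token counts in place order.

(re-executing from step 2 with the substitution; state before step 2: [3 1 5])
step 2 (fire a1): [2 1 5]
step 3 (fire a3): [1 1 8]
step 4 (fire a2): [2 1 7]

2 1 7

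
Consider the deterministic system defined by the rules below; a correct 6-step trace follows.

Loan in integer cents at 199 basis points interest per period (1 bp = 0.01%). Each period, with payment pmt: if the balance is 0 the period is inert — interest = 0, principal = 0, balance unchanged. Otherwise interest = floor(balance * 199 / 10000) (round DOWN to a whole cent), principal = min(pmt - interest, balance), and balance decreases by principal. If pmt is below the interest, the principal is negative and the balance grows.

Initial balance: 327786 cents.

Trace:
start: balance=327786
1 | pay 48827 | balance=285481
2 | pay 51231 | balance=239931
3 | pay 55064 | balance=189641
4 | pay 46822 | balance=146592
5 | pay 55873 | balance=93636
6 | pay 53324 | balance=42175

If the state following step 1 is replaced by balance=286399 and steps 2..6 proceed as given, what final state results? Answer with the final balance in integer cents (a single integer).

43188

state after step 1 := balance=286399
2 | pay 51231 | balance=240867
3 | pay 55064 | balance=190596
4 | pay 46822 | balance=147566
5 | pay 55873 | balance=94629
6 | pay 53324 | balance=43188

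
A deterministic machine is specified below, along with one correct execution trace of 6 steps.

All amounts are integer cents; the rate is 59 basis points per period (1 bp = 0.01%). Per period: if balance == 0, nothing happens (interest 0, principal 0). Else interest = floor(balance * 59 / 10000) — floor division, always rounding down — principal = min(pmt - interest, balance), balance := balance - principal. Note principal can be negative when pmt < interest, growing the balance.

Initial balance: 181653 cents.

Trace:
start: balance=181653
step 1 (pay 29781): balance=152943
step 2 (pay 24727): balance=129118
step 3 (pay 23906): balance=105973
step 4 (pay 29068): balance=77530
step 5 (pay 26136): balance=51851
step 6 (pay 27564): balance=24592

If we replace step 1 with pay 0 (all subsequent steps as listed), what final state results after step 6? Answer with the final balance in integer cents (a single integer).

(re-executing from step 1 with the substitution; state before step 1: balance=181653)
step 1 (pay 0): balance=182724
step 2 (pay 24727): balance=159075
step 3 (pay 23906): balance=136107
step 4 (pay 29068): balance=107842
step 5 (pay 26136): balance=82342
step 6 (pay 27564): balance=55263

55263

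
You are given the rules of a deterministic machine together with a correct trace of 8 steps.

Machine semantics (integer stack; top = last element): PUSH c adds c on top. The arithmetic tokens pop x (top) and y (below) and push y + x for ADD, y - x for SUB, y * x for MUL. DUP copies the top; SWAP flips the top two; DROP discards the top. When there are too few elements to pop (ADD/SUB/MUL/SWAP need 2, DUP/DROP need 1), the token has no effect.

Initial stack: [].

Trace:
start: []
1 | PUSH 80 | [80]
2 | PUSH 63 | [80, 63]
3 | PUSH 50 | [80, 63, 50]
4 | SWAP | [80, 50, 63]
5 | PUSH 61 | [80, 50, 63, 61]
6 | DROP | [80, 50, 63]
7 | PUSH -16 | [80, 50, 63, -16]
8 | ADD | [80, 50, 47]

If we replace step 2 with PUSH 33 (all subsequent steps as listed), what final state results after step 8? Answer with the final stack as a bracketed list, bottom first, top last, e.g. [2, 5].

(re-executing from step 2 with the substitution; state before step 2: [80])
2 | PUSH 33 | [80, 33]
3 | PUSH 50 | [80, 33, 50]
4 | SWAP | [80, 50, 33]
5 | PUSH 61 | [80, 50, 33, 61]
6 | DROP | [80, 50, 33]
7 | PUSH -16 | [80, 50, 33, -16]
8 | ADD | [80, 50, 17]

[80, 50, 17]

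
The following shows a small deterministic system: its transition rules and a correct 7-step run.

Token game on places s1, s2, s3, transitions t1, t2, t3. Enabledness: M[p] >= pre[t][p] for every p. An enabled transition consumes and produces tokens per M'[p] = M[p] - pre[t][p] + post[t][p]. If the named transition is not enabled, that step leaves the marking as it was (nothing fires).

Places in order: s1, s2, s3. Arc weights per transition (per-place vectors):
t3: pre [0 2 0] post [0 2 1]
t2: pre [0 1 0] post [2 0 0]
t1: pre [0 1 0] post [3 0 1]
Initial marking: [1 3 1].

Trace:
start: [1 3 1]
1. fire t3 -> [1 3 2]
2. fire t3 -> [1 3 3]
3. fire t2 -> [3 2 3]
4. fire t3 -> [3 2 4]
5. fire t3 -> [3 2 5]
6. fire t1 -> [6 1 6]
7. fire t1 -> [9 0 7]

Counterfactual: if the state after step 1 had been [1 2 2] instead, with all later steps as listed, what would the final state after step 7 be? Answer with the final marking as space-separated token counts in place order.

state after step 1 := [1 2 2]
2. fire t3 -> [1 2 3]
3. fire t2 -> [3 1 3]
4. fire t3 -> [3 1 3]
5. fire t3 -> [3 1 3]
6. fire t1 -> [6 0 4]
7. fire t1 -> [6 0 4]

6 0 4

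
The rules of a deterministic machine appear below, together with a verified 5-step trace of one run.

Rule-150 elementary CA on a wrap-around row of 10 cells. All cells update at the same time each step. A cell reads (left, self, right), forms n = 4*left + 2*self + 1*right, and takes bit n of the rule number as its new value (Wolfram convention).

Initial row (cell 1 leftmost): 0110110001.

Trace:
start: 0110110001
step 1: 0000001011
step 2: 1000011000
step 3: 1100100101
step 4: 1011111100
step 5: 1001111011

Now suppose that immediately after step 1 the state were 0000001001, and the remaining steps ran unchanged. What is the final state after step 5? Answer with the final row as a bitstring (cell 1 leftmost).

state after step 1 := 0000001001
step 2: 1000011111
step 3: 0100101111
step 4: 0111100110
step 5: 1011011001

1011011001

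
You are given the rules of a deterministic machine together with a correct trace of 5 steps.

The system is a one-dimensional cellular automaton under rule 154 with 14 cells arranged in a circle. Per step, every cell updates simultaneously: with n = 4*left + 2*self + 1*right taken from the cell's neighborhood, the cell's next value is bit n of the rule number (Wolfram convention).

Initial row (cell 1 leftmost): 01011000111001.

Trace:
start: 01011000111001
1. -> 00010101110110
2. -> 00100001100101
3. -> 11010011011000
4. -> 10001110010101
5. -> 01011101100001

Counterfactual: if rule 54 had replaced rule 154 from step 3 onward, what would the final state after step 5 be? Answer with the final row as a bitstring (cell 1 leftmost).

00010000010000

(re-executing steps 3..5 under rule 54; state before step 3: 00100001100101)
3. -> 11110010011111
4. -> 00001111100000
5. -> 00010000010000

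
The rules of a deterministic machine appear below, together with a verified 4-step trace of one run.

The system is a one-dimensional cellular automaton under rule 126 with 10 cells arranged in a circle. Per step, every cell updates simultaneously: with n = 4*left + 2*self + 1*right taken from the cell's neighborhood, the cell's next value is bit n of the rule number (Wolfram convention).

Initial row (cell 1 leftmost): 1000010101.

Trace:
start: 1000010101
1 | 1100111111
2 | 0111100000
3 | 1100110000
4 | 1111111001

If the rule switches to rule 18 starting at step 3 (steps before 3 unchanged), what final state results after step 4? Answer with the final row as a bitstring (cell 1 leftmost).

0100101001

(re-executing steps 3..4 under rule 18; state before step 3: 0111100000)
3 | 1000010000
4 | 0100101001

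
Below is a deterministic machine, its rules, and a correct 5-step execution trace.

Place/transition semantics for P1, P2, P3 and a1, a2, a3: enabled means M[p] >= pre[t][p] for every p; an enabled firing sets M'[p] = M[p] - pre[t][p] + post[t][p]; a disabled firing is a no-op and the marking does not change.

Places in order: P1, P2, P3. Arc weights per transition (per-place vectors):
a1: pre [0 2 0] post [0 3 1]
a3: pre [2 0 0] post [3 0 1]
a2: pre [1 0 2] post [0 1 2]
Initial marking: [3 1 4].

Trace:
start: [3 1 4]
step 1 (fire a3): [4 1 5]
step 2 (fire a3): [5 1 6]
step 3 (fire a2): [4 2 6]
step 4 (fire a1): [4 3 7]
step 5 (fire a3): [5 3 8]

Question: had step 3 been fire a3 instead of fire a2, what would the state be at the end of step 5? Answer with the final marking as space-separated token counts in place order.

(re-executing from step 3 with the substitution; state before step 3: [5 1 6])
step 3 (fire a3): [6 1 7]
step 4 (fire a1): [6 1 7]
step 5 (fire a3): [7 1 8]

7 1 8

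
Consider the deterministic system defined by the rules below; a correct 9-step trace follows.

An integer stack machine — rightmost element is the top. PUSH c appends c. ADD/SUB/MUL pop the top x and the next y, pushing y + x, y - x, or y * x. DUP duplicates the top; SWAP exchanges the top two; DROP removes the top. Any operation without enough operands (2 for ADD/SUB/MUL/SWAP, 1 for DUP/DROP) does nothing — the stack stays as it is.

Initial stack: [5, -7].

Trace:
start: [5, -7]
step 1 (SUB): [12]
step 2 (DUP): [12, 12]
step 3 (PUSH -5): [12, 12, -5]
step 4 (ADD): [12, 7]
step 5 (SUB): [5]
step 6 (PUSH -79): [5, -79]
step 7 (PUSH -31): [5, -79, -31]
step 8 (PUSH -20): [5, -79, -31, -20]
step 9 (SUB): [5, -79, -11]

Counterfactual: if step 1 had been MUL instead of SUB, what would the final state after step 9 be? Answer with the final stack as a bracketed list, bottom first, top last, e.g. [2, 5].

(re-executing from step 1 with the substitution; state before step 1: [5, -7])
step 1 (MUL): [-35]
step 2 (DUP): [-35, -35]
step 3 (PUSH -5): [-35, -35, -5]
step 4 (ADD): [-35, -40]
step 5 (SUB): [5]
step 6 (PUSH -79): [5, -79]
step 7 (PUSH -31): [5, -79, -31]
step 8 (PUSH -20): [5, -79, -31, -20]
step 9 (SUB): [5, -79, -11]

[5, -79, -11]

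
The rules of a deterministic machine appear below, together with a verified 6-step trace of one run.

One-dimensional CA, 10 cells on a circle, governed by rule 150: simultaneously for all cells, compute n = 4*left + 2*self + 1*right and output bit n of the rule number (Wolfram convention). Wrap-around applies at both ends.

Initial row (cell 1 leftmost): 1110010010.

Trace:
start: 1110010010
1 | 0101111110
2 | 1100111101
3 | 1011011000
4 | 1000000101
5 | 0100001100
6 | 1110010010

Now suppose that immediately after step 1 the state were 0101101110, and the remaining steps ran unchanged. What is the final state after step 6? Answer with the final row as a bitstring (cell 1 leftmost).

state after step 1 := 0101101110
2 | 1100000101
3 | 1010001100
4 | 1011010011
5 | 0000011101
6 | 1000101001

1000101001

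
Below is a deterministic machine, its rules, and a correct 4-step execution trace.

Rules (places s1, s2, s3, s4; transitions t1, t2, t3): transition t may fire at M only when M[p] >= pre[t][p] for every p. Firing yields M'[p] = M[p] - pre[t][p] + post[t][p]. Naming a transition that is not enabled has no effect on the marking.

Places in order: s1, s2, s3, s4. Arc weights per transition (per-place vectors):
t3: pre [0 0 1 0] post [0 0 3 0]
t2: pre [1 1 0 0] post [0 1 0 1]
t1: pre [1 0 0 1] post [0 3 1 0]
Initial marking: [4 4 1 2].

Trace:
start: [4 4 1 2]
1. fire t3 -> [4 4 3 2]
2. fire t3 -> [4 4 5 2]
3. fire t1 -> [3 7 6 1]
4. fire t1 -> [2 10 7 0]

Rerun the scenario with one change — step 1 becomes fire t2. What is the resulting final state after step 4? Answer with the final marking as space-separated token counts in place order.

1 10 5 1

(re-executing from step 1 with the substitution; state before step 1: [4 4 1 2])
1. fire t2 -> [3 4 1 3]
2. fire t3 -> [3 4 3 3]
3. fire t1 -> [2 7 4 2]
4. fire t1 -> [1 10 5 1]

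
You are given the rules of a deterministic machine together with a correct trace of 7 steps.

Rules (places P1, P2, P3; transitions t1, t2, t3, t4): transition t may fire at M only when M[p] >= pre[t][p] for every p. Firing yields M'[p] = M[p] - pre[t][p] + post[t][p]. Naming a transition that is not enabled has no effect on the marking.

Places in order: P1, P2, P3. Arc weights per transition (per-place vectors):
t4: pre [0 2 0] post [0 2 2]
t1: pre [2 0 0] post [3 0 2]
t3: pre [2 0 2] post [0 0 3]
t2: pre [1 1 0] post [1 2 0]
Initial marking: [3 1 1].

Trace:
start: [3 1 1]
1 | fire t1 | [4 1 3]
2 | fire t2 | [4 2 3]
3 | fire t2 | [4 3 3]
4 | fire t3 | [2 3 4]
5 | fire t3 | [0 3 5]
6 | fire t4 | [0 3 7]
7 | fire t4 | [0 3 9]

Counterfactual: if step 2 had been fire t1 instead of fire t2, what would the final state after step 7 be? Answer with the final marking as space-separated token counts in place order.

(re-executing from step 2 with the substitution; state before step 2: [4 1 3])
2 | fire t1 | [5 1 5]
3 | fire t2 | [5 2 5]
4 | fire t3 | [3 2 6]
5 | fire t3 | [1 2 7]
6 | fire t4 | [1 2 9]
7 | fire t4 | [1 2 11]

1 2 11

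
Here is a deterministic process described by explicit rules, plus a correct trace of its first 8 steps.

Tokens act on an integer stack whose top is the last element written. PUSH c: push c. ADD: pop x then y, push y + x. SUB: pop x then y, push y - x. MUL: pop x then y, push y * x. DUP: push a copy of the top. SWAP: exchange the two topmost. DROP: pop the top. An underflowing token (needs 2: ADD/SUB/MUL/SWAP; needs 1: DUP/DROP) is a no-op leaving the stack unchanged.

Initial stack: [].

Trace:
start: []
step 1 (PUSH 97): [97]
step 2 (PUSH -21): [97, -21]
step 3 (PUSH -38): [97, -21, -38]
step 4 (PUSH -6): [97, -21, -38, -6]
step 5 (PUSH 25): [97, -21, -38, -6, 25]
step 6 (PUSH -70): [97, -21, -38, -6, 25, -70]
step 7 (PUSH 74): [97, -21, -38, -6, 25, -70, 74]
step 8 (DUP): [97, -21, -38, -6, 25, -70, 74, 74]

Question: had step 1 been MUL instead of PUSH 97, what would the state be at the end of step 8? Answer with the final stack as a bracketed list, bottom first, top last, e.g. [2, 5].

[-21, -38, -6, 25, -70, 74, 74]

(re-executing from step 1 with the substitution; state before step 1: [])
step 1 (MUL): []
step 2 (PUSH -21): [-21]
step 3 (PUSH -38): [-21, -38]
step 4 (PUSH -6): [-21, -38, -6]
step 5 (PUSH 25): [-21, -38, -6, 25]
step 6 (PUSH -70): [-21, -38, -6, 25, -70]
step 7 (PUSH 74): [-21, -38, -6, 25, -70, 74]
step 8 (DUP): [-21, -38, -6, 25, -70, 74, 74]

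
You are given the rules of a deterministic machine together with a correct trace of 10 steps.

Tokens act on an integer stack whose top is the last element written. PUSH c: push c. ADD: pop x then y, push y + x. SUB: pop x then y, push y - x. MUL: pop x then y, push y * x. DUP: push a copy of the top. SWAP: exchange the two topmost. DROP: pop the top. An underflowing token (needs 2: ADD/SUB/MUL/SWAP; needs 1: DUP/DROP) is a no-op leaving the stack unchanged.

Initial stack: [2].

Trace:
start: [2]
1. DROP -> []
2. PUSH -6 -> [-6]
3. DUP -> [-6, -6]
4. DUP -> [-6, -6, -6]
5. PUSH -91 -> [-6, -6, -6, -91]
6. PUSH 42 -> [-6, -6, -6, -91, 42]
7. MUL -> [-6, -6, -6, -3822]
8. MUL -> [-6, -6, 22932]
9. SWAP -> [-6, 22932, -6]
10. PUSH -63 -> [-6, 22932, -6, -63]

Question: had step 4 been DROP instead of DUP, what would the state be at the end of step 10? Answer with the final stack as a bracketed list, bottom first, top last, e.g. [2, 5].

[22932, -63]

(re-executing from step 4 with the substitution; state before step 4: [-6, -6])
4. DROP -> [-6]
5. PUSH -91 -> [-6, -91]
6. PUSH 42 -> [-6, -91, 42]
7. MUL -> [-6, -3822]
8. MUL -> [22932]
9. SWAP -> [22932]
10. PUSH -63 -> [22932, -63]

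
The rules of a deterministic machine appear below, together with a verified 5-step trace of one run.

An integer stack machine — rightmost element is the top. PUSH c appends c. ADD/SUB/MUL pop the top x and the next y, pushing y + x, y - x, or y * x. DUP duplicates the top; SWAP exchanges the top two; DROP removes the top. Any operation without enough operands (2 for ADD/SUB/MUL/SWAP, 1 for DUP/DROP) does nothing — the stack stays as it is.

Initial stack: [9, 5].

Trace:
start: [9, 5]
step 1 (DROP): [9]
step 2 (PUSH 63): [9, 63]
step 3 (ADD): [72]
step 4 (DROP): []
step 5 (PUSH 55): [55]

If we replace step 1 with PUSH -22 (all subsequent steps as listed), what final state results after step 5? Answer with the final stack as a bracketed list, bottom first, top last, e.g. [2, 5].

(re-executing from step 1 with the substitution; state before step 1: [9, 5])
step 1 (PUSH -22): [9, 5, -22]
step 2 (PUSH 63): [9, 5, -22, 63]
step 3 (ADD): [9, 5, 41]
step 4 (DROP): [9, 5]
step 5 (PUSH 55): [9, 5, 55]

[9, 5, 55]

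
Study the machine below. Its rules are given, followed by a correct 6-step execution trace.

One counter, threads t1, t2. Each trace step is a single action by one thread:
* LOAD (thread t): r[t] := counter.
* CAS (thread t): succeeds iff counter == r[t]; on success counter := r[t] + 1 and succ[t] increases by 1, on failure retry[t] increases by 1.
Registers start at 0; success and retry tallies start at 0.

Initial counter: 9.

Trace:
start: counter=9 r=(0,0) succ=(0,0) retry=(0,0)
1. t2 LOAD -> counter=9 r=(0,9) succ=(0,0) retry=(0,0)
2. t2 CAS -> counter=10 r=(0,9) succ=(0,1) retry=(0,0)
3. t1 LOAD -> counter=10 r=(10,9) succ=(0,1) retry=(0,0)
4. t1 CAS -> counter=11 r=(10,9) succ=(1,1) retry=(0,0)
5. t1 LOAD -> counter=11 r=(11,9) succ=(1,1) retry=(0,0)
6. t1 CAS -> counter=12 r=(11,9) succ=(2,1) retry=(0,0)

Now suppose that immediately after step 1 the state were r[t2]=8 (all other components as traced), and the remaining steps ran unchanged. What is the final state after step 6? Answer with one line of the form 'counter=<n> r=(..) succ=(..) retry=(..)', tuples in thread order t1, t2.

state after step 1 := counter=9 r=(0,8) succ=(0,0) retry=(0,0)
2. t2 CAS -> counter=9 r=(0,8) succ=(0,0) retry=(0,1)
3. t1 LOAD -> counter=9 r=(9,8) succ=(0,0) retry=(0,1)
4. t1 CAS -> counter=10 r=(9,8) succ=(1,0) retry=(0,1)
5. t1 LOAD -> counter=10 r=(10,8) succ=(1,0) retry=(0,1)
6. t1 CAS -> counter=11 r=(10,8) succ=(2,0) retry=(0,1)

counter=11 r=(10,8) succ=(2,0) retry=(0,1)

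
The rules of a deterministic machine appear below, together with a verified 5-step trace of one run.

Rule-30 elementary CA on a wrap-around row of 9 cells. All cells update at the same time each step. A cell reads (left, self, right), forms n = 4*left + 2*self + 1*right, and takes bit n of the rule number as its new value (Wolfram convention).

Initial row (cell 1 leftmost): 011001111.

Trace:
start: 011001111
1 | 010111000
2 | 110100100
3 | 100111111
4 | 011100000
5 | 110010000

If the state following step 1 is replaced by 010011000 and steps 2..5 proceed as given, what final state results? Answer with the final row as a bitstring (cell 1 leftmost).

111011010

state after step 1 := 010011000
2 | 111110100
3 | 100000111
4 | 010001100
5 | 111011010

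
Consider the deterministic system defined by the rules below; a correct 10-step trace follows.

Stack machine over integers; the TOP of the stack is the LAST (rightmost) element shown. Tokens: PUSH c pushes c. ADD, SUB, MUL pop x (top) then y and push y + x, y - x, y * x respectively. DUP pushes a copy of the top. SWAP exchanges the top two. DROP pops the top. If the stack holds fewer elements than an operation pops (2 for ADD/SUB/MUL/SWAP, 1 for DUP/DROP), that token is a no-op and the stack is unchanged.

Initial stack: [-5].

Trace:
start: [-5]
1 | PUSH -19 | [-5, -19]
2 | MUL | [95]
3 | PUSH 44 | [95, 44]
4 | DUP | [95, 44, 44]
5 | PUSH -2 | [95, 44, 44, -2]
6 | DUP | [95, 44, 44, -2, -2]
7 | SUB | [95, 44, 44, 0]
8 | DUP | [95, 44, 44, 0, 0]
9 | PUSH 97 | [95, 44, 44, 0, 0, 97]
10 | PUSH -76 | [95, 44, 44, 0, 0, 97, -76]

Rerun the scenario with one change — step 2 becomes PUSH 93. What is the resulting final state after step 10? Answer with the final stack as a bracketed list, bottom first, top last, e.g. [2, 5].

[-5, -19, 93, 44, 44, 0, 0, 97, -76]

(re-executing from step 2 with the substitution; state before step 2: [-5, -19])
2 | PUSH 93 | [-5, -19, 93]
3 | PUSH 44 | [-5, -19, 93, 44]
4 | DUP | [-5, -19, 93, 44, 44]
5 | PUSH -2 | [-5, -19, 93, 44, 44, -2]
6 | DUP | [-5, -19, 93, 44, 44, -2, -2]
7 | SUB | [-5, -19, 93, 44, 44, 0]
8 | DUP | [-5, -19, 93, 44, 44, 0, 0]
9 | PUSH 97 | [-5, -19, 93, 44, 44, 0, 0, 97]
10 | PUSH -76 | [-5, -19, 93, 44, 44, 0, 0, 97, -76]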